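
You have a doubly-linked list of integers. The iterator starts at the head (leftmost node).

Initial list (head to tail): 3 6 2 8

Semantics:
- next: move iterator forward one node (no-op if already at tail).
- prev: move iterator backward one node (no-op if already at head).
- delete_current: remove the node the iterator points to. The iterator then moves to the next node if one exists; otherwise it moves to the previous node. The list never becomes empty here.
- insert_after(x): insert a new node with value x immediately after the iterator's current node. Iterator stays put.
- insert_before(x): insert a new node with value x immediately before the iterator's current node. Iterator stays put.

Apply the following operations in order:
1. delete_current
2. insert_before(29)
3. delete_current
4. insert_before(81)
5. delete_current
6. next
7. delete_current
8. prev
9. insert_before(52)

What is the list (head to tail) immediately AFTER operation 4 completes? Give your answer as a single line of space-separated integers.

After 1 (delete_current): list=[6, 2, 8] cursor@6
After 2 (insert_before(29)): list=[29, 6, 2, 8] cursor@6
After 3 (delete_current): list=[29, 2, 8] cursor@2
After 4 (insert_before(81)): list=[29, 81, 2, 8] cursor@2

Answer: 29 81 2 8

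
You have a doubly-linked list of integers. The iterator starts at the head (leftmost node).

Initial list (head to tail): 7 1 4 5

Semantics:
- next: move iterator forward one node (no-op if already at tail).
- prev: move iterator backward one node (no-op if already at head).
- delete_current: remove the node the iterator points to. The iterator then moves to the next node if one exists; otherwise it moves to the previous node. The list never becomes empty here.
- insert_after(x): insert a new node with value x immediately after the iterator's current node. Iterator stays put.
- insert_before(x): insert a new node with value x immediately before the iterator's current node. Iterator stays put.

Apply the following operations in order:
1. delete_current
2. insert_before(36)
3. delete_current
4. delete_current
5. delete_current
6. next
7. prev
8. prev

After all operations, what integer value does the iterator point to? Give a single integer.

Answer: 36

Derivation:
After 1 (delete_current): list=[1, 4, 5] cursor@1
After 2 (insert_before(36)): list=[36, 1, 4, 5] cursor@1
After 3 (delete_current): list=[36, 4, 5] cursor@4
After 4 (delete_current): list=[36, 5] cursor@5
After 5 (delete_current): list=[36] cursor@36
After 6 (next): list=[36] cursor@36
After 7 (prev): list=[36] cursor@36
After 8 (prev): list=[36] cursor@36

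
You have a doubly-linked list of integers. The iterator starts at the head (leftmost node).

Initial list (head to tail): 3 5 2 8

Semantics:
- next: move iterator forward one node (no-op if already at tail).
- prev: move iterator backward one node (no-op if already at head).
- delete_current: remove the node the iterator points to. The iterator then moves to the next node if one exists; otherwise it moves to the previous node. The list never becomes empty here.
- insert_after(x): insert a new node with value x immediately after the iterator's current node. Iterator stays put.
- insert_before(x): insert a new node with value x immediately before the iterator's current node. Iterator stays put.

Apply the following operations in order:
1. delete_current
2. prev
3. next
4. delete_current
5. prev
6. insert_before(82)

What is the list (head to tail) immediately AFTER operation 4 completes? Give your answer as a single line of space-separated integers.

Answer: 5 8

Derivation:
After 1 (delete_current): list=[5, 2, 8] cursor@5
After 2 (prev): list=[5, 2, 8] cursor@5
After 3 (next): list=[5, 2, 8] cursor@2
After 4 (delete_current): list=[5, 8] cursor@8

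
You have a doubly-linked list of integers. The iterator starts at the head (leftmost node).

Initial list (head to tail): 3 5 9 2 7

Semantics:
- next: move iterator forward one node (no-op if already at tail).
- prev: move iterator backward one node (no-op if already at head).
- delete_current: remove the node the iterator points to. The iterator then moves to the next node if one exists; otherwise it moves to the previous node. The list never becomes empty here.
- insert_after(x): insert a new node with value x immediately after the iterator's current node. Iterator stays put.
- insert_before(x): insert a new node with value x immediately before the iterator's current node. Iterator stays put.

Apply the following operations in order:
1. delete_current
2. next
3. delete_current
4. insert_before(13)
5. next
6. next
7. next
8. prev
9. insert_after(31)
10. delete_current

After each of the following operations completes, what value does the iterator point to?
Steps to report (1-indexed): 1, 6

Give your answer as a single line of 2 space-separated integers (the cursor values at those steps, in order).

Answer: 5 7

Derivation:
After 1 (delete_current): list=[5, 9, 2, 7] cursor@5
After 2 (next): list=[5, 9, 2, 7] cursor@9
After 3 (delete_current): list=[5, 2, 7] cursor@2
After 4 (insert_before(13)): list=[5, 13, 2, 7] cursor@2
After 5 (next): list=[5, 13, 2, 7] cursor@7
After 6 (next): list=[5, 13, 2, 7] cursor@7
After 7 (next): list=[5, 13, 2, 7] cursor@7
After 8 (prev): list=[5, 13, 2, 7] cursor@2
After 9 (insert_after(31)): list=[5, 13, 2, 31, 7] cursor@2
After 10 (delete_current): list=[5, 13, 31, 7] cursor@31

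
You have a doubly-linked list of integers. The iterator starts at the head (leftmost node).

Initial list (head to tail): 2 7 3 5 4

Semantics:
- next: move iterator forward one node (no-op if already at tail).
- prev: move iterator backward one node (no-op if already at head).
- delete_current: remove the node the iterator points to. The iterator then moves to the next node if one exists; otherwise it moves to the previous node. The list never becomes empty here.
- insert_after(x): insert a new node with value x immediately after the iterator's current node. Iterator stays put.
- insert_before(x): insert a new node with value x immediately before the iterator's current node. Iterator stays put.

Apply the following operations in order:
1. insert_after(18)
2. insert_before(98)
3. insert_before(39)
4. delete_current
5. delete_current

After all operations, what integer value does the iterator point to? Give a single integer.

Answer: 7

Derivation:
After 1 (insert_after(18)): list=[2, 18, 7, 3, 5, 4] cursor@2
After 2 (insert_before(98)): list=[98, 2, 18, 7, 3, 5, 4] cursor@2
After 3 (insert_before(39)): list=[98, 39, 2, 18, 7, 3, 5, 4] cursor@2
After 4 (delete_current): list=[98, 39, 18, 7, 3, 5, 4] cursor@18
After 5 (delete_current): list=[98, 39, 7, 3, 5, 4] cursor@7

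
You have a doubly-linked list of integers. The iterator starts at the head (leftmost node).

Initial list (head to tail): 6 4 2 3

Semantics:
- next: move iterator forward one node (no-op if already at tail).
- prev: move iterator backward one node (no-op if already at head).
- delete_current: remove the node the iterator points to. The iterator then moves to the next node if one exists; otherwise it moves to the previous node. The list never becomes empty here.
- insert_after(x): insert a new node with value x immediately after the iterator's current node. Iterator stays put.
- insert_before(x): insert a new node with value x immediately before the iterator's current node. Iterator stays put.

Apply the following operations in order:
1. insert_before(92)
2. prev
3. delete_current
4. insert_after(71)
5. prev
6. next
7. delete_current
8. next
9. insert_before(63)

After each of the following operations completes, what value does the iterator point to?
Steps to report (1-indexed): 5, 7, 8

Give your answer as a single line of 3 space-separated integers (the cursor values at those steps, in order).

After 1 (insert_before(92)): list=[92, 6, 4, 2, 3] cursor@6
After 2 (prev): list=[92, 6, 4, 2, 3] cursor@92
After 3 (delete_current): list=[6, 4, 2, 3] cursor@6
After 4 (insert_after(71)): list=[6, 71, 4, 2, 3] cursor@6
After 5 (prev): list=[6, 71, 4, 2, 3] cursor@6
After 6 (next): list=[6, 71, 4, 2, 3] cursor@71
After 7 (delete_current): list=[6, 4, 2, 3] cursor@4
After 8 (next): list=[6, 4, 2, 3] cursor@2
After 9 (insert_before(63)): list=[6, 4, 63, 2, 3] cursor@2

Answer: 6 4 2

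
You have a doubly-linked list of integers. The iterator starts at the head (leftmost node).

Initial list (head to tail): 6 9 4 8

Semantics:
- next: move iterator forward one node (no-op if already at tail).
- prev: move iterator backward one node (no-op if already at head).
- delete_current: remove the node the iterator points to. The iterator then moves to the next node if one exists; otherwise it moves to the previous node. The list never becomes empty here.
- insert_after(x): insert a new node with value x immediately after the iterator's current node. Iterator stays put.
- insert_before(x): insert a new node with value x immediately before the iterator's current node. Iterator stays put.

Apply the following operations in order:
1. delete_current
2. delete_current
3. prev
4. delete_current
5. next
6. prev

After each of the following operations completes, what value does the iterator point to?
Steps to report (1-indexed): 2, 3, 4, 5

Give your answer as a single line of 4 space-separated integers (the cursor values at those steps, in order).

Answer: 4 4 8 8

Derivation:
After 1 (delete_current): list=[9, 4, 8] cursor@9
After 2 (delete_current): list=[4, 8] cursor@4
After 3 (prev): list=[4, 8] cursor@4
After 4 (delete_current): list=[8] cursor@8
After 5 (next): list=[8] cursor@8
After 6 (prev): list=[8] cursor@8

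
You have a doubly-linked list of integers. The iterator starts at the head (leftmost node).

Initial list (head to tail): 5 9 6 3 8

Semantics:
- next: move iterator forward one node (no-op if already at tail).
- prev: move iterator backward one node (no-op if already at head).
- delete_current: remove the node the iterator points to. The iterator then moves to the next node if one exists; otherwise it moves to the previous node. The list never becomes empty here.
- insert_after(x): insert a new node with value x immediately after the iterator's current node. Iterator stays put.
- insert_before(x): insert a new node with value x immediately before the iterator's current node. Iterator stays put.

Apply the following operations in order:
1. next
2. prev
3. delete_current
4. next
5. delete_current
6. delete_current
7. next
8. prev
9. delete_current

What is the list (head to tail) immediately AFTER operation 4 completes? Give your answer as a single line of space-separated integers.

Answer: 9 6 3 8

Derivation:
After 1 (next): list=[5, 9, 6, 3, 8] cursor@9
After 2 (prev): list=[5, 9, 6, 3, 8] cursor@5
After 3 (delete_current): list=[9, 6, 3, 8] cursor@9
After 4 (next): list=[9, 6, 3, 8] cursor@6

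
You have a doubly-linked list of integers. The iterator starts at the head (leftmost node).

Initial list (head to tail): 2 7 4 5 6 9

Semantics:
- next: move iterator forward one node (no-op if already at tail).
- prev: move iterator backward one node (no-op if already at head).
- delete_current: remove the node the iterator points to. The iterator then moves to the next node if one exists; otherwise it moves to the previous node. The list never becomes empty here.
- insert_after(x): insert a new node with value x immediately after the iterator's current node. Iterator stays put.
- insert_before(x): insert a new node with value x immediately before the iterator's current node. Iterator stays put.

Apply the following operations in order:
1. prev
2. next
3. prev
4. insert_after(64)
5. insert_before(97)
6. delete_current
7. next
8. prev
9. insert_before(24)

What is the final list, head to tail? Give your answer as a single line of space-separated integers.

After 1 (prev): list=[2, 7, 4, 5, 6, 9] cursor@2
After 2 (next): list=[2, 7, 4, 5, 6, 9] cursor@7
After 3 (prev): list=[2, 7, 4, 5, 6, 9] cursor@2
After 4 (insert_after(64)): list=[2, 64, 7, 4, 5, 6, 9] cursor@2
After 5 (insert_before(97)): list=[97, 2, 64, 7, 4, 5, 6, 9] cursor@2
After 6 (delete_current): list=[97, 64, 7, 4, 5, 6, 9] cursor@64
After 7 (next): list=[97, 64, 7, 4, 5, 6, 9] cursor@7
After 8 (prev): list=[97, 64, 7, 4, 5, 6, 9] cursor@64
After 9 (insert_before(24)): list=[97, 24, 64, 7, 4, 5, 6, 9] cursor@64

Answer: 97 24 64 7 4 5 6 9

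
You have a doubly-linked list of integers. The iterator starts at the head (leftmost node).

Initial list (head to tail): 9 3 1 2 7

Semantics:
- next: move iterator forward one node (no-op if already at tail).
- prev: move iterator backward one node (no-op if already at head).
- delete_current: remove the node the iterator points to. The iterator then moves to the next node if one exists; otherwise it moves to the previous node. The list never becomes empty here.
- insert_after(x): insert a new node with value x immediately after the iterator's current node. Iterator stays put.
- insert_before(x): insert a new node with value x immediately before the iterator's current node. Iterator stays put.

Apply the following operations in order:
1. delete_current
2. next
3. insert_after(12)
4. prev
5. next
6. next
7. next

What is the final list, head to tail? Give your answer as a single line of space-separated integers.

After 1 (delete_current): list=[3, 1, 2, 7] cursor@3
After 2 (next): list=[3, 1, 2, 7] cursor@1
After 3 (insert_after(12)): list=[3, 1, 12, 2, 7] cursor@1
After 4 (prev): list=[3, 1, 12, 2, 7] cursor@3
After 5 (next): list=[3, 1, 12, 2, 7] cursor@1
After 6 (next): list=[3, 1, 12, 2, 7] cursor@12
After 7 (next): list=[3, 1, 12, 2, 7] cursor@2

Answer: 3 1 12 2 7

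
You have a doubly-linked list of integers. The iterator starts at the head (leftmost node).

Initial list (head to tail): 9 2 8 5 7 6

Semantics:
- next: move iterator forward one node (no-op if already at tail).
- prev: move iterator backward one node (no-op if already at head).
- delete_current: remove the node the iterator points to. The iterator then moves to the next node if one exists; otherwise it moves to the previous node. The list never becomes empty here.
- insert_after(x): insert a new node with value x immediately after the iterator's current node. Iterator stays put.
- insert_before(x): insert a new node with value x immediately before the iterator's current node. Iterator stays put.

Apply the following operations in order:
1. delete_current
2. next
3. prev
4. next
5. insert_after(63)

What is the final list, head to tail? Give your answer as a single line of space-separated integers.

After 1 (delete_current): list=[2, 8, 5, 7, 6] cursor@2
After 2 (next): list=[2, 8, 5, 7, 6] cursor@8
After 3 (prev): list=[2, 8, 5, 7, 6] cursor@2
After 4 (next): list=[2, 8, 5, 7, 6] cursor@8
After 5 (insert_after(63)): list=[2, 8, 63, 5, 7, 6] cursor@8

Answer: 2 8 63 5 7 6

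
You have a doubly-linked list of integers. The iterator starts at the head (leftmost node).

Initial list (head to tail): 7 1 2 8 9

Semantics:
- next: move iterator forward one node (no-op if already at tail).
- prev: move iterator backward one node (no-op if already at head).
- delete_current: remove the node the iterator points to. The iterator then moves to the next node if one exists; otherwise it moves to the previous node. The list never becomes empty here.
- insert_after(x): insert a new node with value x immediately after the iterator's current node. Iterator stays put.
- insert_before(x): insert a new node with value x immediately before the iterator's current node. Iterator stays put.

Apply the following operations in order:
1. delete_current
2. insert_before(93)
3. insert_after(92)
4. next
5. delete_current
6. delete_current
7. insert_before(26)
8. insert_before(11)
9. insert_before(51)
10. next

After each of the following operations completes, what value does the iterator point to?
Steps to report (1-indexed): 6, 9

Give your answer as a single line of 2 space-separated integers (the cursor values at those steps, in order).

Answer: 8 8

Derivation:
After 1 (delete_current): list=[1, 2, 8, 9] cursor@1
After 2 (insert_before(93)): list=[93, 1, 2, 8, 9] cursor@1
After 3 (insert_after(92)): list=[93, 1, 92, 2, 8, 9] cursor@1
After 4 (next): list=[93, 1, 92, 2, 8, 9] cursor@92
After 5 (delete_current): list=[93, 1, 2, 8, 9] cursor@2
After 6 (delete_current): list=[93, 1, 8, 9] cursor@8
After 7 (insert_before(26)): list=[93, 1, 26, 8, 9] cursor@8
After 8 (insert_before(11)): list=[93, 1, 26, 11, 8, 9] cursor@8
After 9 (insert_before(51)): list=[93, 1, 26, 11, 51, 8, 9] cursor@8
After 10 (next): list=[93, 1, 26, 11, 51, 8, 9] cursor@9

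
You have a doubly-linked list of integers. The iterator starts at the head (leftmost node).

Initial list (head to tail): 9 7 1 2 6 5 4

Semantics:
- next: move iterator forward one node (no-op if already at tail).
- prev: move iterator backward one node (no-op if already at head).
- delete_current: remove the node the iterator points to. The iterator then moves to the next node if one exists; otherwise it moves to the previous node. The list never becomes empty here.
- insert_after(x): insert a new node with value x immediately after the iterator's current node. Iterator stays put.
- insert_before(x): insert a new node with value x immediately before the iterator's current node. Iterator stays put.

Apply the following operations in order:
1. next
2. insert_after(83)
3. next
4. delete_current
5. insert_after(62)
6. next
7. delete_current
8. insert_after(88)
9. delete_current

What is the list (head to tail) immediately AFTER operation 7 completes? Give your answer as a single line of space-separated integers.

Answer: 9 7 1 2 6 5 4

Derivation:
After 1 (next): list=[9, 7, 1, 2, 6, 5, 4] cursor@7
After 2 (insert_after(83)): list=[9, 7, 83, 1, 2, 6, 5, 4] cursor@7
After 3 (next): list=[9, 7, 83, 1, 2, 6, 5, 4] cursor@83
After 4 (delete_current): list=[9, 7, 1, 2, 6, 5, 4] cursor@1
After 5 (insert_after(62)): list=[9, 7, 1, 62, 2, 6, 5, 4] cursor@1
After 6 (next): list=[9, 7, 1, 62, 2, 6, 5, 4] cursor@62
After 7 (delete_current): list=[9, 7, 1, 2, 6, 5, 4] cursor@2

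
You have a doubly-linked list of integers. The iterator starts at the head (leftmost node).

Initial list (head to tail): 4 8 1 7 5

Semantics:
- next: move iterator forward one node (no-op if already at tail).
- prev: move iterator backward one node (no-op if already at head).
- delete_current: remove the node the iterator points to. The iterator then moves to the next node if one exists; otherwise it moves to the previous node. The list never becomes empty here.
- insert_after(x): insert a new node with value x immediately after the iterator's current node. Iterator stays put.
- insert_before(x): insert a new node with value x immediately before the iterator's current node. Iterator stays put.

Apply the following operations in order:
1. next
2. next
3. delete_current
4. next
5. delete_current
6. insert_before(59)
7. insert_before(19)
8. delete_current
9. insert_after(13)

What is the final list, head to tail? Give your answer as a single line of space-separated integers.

Answer: 4 8 59 19 13

Derivation:
After 1 (next): list=[4, 8, 1, 7, 5] cursor@8
After 2 (next): list=[4, 8, 1, 7, 5] cursor@1
After 3 (delete_current): list=[4, 8, 7, 5] cursor@7
After 4 (next): list=[4, 8, 7, 5] cursor@5
After 5 (delete_current): list=[4, 8, 7] cursor@7
After 6 (insert_before(59)): list=[4, 8, 59, 7] cursor@7
After 7 (insert_before(19)): list=[4, 8, 59, 19, 7] cursor@7
After 8 (delete_current): list=[4, 8, 59, 19] cursor@19
After 9 (insert_after(13)): list=[4, 8, 59, 19, 13] cursor@19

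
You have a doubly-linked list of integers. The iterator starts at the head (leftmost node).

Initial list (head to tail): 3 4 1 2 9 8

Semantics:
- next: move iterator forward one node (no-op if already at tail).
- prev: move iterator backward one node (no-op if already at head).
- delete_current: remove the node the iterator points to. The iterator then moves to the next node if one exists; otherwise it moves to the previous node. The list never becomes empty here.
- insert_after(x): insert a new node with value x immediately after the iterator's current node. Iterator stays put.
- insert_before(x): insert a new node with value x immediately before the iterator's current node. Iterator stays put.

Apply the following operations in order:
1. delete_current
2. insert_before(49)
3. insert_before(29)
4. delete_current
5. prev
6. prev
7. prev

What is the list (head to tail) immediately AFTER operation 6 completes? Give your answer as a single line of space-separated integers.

Answer: 49 29 1 2 9 8

Derivation:
After 1 (delete_current): list=[4, 1, 2, 9, 8] cursor@4
After 2 (insert_before(49)): list=[49, 4, 1, 2, 9, 8] cursor@4
After 3 (insert_before(29)): list=[49, 29, 4, 1, 2, 9, 8] cursor@4
After 4 (delete_current): list=[49, 29, 1, 2, 9, 8] cursor@1
After 5 (prev): list=[49, 29, 1, 2, 9, 8] cursor@29
After 6 (prev): list=[49, 29, 1, 2, 9, 8] cursor@49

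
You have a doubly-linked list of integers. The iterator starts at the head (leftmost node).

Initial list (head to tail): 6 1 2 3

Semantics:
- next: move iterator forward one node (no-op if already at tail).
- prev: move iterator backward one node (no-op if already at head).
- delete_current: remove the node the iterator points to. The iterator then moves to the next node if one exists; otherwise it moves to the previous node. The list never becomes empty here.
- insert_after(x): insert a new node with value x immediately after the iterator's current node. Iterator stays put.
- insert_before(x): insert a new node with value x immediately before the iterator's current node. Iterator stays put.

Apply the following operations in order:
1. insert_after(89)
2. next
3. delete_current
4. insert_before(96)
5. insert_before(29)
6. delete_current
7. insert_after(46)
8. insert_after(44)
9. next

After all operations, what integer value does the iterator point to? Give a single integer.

After 1 (insert_after(89)): list=[6, 89, 1, 2, 3] cursor@6
After 2 (next): list=[6, 89, 1, 2, 3] cursor@89
After 3 (delete_current): list=[6, 1, 2, 3] cursor@1
After 4 (insert_before(96)): list=[6, 96, 1, 2, 3] cursor@1
After 5 (insert_before(29)): list=[6, 96, 29, 1, 2, 3] cursor@1
After 6 (delete_current): list=[6, 96, 29, 2, 3] cursor@2
After 7 (insert_after(46)): list=[6, 96, 29, 2, 46, 3] cursor@2
After 8 (insert_after(44)): list=[6, 96, 29, 2, 44, 46, 3] cursor@2
After 9 (next): list=[6, 96, 29, 2, 44, 46, 3] cursor@44

Answer: 44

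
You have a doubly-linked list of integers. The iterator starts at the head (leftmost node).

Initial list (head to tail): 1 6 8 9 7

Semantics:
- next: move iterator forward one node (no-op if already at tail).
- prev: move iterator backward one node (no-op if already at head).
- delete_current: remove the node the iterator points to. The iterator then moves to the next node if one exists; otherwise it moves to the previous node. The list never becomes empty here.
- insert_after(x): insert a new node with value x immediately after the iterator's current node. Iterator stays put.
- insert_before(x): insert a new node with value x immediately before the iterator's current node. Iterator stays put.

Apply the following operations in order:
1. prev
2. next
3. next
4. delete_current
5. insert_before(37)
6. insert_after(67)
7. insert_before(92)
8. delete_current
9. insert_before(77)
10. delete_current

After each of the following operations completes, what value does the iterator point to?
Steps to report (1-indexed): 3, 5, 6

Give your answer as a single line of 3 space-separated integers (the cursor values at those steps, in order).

After 1 (prev): list=[1, 6, 8, 9, 7] cursor@1
After 2 (next): list=[1, 6, 8, 9, 7] cursor@6
After 3 (next): list=[1, 6, 8, 9, 7] cursor@8
After 4 (delete_current): list=[1, 6, 9, 7] cursor@9
After 5 (insert_before(37)): list=[1, 6, 37, 9, 7] cursor@9
After 6 (insert_after(67)): list=[1, 6, 37, 9, 67, 7] cursor@9
After 7 (insert_before(92)): list=[1, 6, 37, 92, 9, 67, 7] cursor@9
After 8 (delete_current): list=[1, 6, 37, 92, 67, 7] cursor@67
After 9 (insert_before(77)): list=[1, 6, 37, 92, 77, 67, 7] cursor@67
After 10 (delete_current): list=[1, 6, 37, 92, 77, 7] cursor@7

Answer: 8 9 9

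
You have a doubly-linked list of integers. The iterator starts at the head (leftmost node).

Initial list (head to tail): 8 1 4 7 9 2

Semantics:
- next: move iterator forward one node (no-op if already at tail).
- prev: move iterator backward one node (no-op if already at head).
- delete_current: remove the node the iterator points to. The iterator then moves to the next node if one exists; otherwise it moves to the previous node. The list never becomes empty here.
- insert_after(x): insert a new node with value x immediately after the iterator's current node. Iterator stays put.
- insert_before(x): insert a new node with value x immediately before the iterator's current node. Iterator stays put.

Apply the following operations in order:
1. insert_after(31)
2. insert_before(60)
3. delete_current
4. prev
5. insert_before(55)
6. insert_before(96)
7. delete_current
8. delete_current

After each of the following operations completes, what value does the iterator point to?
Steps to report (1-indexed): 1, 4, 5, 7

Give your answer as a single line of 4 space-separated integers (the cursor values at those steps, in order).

After 1 (insert_after(31)): list=[8, 31, 1, 4, 7, 9, 2] cursor@8
After 2 (insert_before(60)): list=[60, 8, 31, 1, 4, 7, 9, 2] cursor@8
After 3 (delete_current): list=[60, 31, 1, 4, 7, 9, 2] cursor@31
After 4 (prev): list=[60, 31, 1, 4, 7, 9, 2] cursor@60
After 5 (insert_before(55)): list=[55, 60, 31, 1, 4, 7, 9, 2] cursor@60
After 6 (insert_before(96)): list=[55, 96, 60, 31, 1, 4, 7, 9, 2] cursor@60
After 7 (delete_current): list=[55, 96, 31, 1, 4, 7, 9, 2] cursor@31
After 8 (delete_current): list=[55, 96, 1, 4, 7, 9, 2] cursor@1

Answer: 8 60 60 31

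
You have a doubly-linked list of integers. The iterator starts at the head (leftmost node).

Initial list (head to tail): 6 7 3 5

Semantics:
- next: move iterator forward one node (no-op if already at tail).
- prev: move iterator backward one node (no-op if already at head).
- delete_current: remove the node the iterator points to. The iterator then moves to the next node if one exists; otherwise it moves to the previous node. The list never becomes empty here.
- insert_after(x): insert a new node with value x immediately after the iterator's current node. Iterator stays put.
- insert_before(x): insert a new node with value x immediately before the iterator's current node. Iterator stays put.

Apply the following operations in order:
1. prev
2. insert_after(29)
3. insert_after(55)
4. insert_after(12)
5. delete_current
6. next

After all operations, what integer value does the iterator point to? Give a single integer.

After 1 (prev): list=[6, 7, 3, 5] cursor@6
After 2 (insert_after(29)): list=[6, 29, 7, 3, 5] cursor@6
After 3 (insert_after(55)): list=[6, 55, 29, 7, 3, 5] cursor@6
After 4 (insert_after(12)): list=[6, 12, 55, 29, 7, 3, 5] cursor@6
After 5 (delete_current): list=[12, 55, 29, 7, 3, 5] cursor@12
After 6 (next): list=[12, 55, 29, 7, 3, 5] cursor@55

Answer: 55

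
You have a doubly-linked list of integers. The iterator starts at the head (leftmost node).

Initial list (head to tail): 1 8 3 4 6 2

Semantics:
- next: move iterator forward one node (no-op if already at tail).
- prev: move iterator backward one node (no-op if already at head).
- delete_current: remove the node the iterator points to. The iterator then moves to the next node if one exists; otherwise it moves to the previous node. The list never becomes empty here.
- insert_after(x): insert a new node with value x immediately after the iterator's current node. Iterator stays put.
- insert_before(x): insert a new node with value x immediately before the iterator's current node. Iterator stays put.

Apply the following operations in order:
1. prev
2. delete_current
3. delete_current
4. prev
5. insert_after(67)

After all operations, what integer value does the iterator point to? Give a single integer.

Answer: 3

Derivation:
After 1 (prev): list=[1, 8, 3, 4, 6, 2] cursor@1
After 2 (delete_current): list=[8, 3, 4, 6, 2] cursor@8
After 3 (delete_current): list=[3, 4, 6, 2] cursor@3
After 4 (prev): list=[3, 4, 6, 2] cursor@3
After 5 (insert_after(67)): list=[3, 67, 4, 6, 2] cursor@3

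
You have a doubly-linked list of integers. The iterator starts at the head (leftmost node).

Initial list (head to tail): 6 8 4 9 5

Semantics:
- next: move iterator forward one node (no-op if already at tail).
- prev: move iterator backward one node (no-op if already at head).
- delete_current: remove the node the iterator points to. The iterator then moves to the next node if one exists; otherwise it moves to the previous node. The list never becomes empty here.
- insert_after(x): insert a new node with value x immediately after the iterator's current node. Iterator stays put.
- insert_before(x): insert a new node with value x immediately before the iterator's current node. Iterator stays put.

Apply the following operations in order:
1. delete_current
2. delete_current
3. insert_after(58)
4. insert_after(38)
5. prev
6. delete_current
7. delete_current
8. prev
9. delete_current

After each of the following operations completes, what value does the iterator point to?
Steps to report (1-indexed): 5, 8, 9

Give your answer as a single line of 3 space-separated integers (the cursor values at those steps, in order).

After 1 (delete_current): list=[8, 4, 9, 5] cursor@8
After 2 (delete_current): list=[4, 9, 5] cursor@4
After 3 (insert_after(58)): list=[4, 58, 9, 5] cursor@4
After 4 (insert_after(38)): list=[4, 38, 58, 9, 5] cursor@4
After 5 (prev): list=[4, 38, 58, 9, 5] cursor@4
After 6 (delete_current): list=[38, 58, 9, 5] cursor@38
After 7 (delete_current): list=[58, 9, 5] cursor@58
After 8 (prev): list=[58, 9, 5] cursor@58
After 9 (delete_current): list=[9, 5] cursor@9

Answer: 4 58 9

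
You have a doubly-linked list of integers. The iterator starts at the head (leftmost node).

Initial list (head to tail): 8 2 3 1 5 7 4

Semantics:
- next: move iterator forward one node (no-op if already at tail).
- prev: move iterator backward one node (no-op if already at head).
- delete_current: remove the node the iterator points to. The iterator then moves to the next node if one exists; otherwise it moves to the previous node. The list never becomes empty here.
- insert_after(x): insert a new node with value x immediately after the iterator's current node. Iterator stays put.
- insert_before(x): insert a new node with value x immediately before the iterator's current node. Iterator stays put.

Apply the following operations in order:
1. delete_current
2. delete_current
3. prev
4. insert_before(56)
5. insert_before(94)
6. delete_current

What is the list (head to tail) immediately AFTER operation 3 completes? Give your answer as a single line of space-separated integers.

Answer: 3 1 5 7 4

Derivation:
After 1 (delete_current): list=[2, 3, 1, 5, 7, 4] cursor@2
After 2 (delete_current): list=[3, 1, 5, 7, 4] cursor@3
After 3 (prev): list=[3, 1, 5, 7, 4] cursor@3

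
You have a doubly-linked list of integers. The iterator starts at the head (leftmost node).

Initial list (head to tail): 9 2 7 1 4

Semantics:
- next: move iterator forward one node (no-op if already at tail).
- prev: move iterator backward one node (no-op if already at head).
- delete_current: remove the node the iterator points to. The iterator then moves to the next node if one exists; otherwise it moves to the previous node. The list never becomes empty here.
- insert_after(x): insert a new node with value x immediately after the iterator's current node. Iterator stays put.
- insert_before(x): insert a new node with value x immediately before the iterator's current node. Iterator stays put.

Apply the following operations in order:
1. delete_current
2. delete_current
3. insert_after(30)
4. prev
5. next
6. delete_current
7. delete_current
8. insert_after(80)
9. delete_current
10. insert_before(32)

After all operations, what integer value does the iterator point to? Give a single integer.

Answer: 80

Derivation:
After 1 (delete_current): list=[2, 7, 1, 4] cursor@2
After 2 (delete_current): list=[7, 1, 4] cursor@7
After 3 (insert_after(30)): list=[7, 30, 1, 4] cursor@7
After 4 (prev): list=[7, 30, 1, 4] cursor@7
After 5 (next): list=[7, 30, 1, 4] cursor@30
After 6 (delete_current): list=[7, 1, 4] cursor@1
After 7 (delete_current): list=[7, 4] cursor@4
After 8 (insert_after(80)): list=[7, 4, 80] cursor@4
After 9 (delete_current): list=[7, 80] cursor@80
After 10 (insert_before(32)): list=[7, 32, 80] cursor@80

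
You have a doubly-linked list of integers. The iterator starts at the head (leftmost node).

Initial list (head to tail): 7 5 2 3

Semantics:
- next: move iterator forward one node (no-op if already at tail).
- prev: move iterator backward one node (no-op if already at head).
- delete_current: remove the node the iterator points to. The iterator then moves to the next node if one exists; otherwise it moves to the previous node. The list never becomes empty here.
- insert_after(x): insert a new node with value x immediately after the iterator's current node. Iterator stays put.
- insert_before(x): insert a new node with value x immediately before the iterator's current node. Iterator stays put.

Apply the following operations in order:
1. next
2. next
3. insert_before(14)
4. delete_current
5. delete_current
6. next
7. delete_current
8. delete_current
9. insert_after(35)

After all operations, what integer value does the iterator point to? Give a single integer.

After 1 (next): list=[7, 5, 2, 3] cursor@5
After 2 (next): list=[7, 5, 2, 3] cursor@2
After 3 (insert_before(14)): list=[7, 5, 14, 2, 3] cursor@2
After 4 (delete_current): list=[7, 5, 14, 3] cursor@3
After 5 (delete_current): list=[7, 5, 14] cursor@14
After 6 (next): list=[7, 5, 14] cursor@14
After 7 (delete_current): list=[7, 5] cursor@5
After 8 (delete_current): list=[7] cursor@7
After 9 (insert_after(35)): list=[7, 35] cursor@7

Answer: 7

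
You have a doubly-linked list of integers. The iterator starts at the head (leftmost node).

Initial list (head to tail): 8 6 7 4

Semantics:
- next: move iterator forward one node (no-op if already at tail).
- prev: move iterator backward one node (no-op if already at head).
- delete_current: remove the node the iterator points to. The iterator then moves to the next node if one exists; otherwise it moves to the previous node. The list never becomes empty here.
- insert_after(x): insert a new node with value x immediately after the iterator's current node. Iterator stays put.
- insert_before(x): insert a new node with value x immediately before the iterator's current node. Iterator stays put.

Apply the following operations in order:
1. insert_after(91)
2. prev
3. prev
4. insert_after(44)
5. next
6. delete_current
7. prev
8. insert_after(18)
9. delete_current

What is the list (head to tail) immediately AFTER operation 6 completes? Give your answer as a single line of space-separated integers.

After 1 (insert_after(91)): list=[8, 91, 6, 7, 4] cursor@8
After 2 (prev): list=[8, 91, 6, 7, 4] cursor@8
After 3 (prev): list=[8, 91, 6, 7, 4] cursor@8
After 4 (insert_after(44)): list=[8, 44, 91, 6, 7, 4] cursor@8
After 5 (next): list=[8, 44, 91, 6, 7, 4] cursor@44
After 6 (delete_current): list=[8, 91, 6, 7, 4] cursor@91

Answer: 8 91 6 7 4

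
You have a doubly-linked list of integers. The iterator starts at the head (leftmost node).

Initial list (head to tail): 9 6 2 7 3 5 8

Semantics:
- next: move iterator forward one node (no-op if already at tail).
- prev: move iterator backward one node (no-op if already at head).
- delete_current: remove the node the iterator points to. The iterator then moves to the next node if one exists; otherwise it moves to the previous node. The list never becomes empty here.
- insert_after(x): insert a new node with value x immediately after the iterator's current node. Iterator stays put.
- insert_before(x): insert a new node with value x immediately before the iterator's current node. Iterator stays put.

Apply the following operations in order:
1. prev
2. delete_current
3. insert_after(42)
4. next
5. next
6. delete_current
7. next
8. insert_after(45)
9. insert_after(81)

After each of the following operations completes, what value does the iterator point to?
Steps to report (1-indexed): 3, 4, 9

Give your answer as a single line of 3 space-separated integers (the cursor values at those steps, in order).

Answer: 6 42 3

Derivation:
After 1 (prev): list=[9, 6, 2, 7, 3, 5, 8] cursor@9
After 2 (delete_current): list=[6, 2, 7, 3, 5, 8] cursor@6
After 3 (insert_after(42)): list=[6, 42, 2, 7, 3, 5, 8] cursor@6
After 4 (next): list=[6, 42, 2, 7, 3, 5, 8] cursor@42
After 5 (next): list=[6, 42, 2, 7, 3, 5, 8] cursor@2
After 6 (delete_current): list=[6, 42, 7, 3, 5, 8] cursor@7
After 7 (next): list=[6, 42, 7, 3, 5, 8] cursor@3
After 8 (insert_after(45)): list=[6, 42, 7, 3, 45, 5, 8] cursor@3
After 9 (insert_after(81)): list=[6, 42, 7, 3, 81, 45, 5, 8] cursor@3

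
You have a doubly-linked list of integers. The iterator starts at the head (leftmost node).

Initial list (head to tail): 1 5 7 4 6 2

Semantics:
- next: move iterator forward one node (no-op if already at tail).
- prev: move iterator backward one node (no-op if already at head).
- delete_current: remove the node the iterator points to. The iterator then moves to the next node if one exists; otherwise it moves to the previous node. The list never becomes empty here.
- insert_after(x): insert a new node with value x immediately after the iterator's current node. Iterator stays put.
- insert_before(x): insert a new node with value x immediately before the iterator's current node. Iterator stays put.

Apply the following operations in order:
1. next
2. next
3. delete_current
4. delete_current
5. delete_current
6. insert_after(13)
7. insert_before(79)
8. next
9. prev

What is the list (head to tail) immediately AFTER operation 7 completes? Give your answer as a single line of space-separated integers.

After 1 (next): list=[1, 5, 7, 4, 6, 2] cursor@5
After 2 (next): list=[1, 5, 7, 4, 6, 2] cursor@7
After 3 (delete_current): list=[1, 5, 4, 6, 2] cursor@4
After 4 (delete_current): list=[1, 5, 6, 2] cursor@6
After 5 (delete_current): list=[1, 5, 2] cursor@2
After 6 (insert_after(13)): list=[1, 5, 2, 13] cursor@2
After 7 (insert_before(79)): list=[1, 5, 79, 2, 13] cursor@2

Answer: 1 5 79 2 13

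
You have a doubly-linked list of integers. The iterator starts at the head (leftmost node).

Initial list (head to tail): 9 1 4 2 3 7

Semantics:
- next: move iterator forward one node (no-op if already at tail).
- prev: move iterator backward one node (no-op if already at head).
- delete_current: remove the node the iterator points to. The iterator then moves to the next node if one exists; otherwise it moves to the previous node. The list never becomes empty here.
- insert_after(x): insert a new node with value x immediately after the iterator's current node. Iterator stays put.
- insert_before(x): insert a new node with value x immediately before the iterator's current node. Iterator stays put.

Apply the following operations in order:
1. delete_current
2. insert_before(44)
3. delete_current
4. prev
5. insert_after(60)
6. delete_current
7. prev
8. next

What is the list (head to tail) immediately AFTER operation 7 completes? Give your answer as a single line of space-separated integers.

Answer: 60 4 2 3 7

Derivation:
After 1 (delete_current): list=[1, 4, 2, 3, 7] cursor@1
After 2 (insert_before(44)): list=[44, 1, 4, 2, 3, 7] cursor@1
After 3 (delete_current): list=[44, 4, 2, 3, 7] cursor@4
After 4 (prev): list=[44, 4, 2, 3, 7] cursor@44
After 5 (insert_after(60)): list=[44, 60, 4, 2, 3, 7] cursor@44
After 6 (delete_current): list=[60, 4, 2, 3, 7] cursor@60
After 7 (prev): list=[60, 4, 2, 3, 7] cursor@60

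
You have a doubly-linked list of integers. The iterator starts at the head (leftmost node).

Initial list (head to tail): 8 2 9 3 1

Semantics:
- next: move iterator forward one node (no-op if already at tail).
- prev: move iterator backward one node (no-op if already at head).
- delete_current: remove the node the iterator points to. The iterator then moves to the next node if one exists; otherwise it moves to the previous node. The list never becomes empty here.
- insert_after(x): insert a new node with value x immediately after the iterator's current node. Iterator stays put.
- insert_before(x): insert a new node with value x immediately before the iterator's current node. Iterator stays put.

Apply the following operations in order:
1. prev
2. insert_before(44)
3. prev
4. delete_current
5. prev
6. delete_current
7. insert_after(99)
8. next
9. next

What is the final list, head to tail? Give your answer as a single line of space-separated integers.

Answer: 2 99 9 3 1

Derivation:
After 1 (prev): list=[8, 2, 9, 3, 1] cursor@8
After 2 (insert_before(44)): list=[44, 8, 2, 9, 3, 1] cursor@8
After 3 (prev): list=[44, 8, 2, 9, 3, 1] cursor@44
After 4 (delete_current): list=[8, 2, 9, 3, 1] cursor@8
After 5 (prev): list=[8, 2, 9, 3, 1] cursor@8
After 6 (delete_current): list=[2, 9, 3, 1] cursor@2
After 7 (insert_after(99)): list=[2, 99, 9, 3, 1] cursor@2
After 8 (next): list=[2, 99, 9, 3, 1] cursor@99
After 9 (next): list=[2, 99, 9, 3, 1] cursor@9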